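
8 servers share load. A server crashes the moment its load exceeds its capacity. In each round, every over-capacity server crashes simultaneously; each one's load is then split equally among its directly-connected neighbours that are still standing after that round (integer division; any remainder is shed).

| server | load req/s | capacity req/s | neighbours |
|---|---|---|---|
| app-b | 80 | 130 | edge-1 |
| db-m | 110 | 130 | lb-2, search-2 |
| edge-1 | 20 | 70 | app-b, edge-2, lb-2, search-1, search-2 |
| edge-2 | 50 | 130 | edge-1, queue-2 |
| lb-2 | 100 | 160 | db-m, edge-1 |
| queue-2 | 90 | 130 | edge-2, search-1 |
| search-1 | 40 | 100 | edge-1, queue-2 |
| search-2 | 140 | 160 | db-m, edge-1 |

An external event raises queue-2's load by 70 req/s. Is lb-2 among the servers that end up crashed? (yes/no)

yes

Round 1 — queue-2 at 160 > 130. queue-2 crashes.
  queue-2 sheds 160 req/s to edge-2, search-1: 80 each.
    edge-2: 50+80 = 130 ≤ 130
    search-1: 40+80 = 120 > 100
Round 2 — search-1 crashes.
  search-1 sheds 120 req/s to edge-1: 120 each.
    edge-1: 20+120 = 140 > 70
Round 3 — edge-1 crashes.
  edge-1 sheds 140 req/s to app-b, edge-2, lb-2, search-2: 35 each.
    app-b: 80+35 = 115 ≤ 130
    edge-2: 130+35 = 165 > 130
    lb-2: 100+35 = 135 ≤ 160
    search-2: 140+35 = 175 > 160
Round 4 — edge-2, search-2 crash.
  edge-2 sheds 165 req/s: no online neighbours, lost.
  search-2 sheds 175 req/s to db-m: 175 each.
    db-m: 110+175 = 285 > 130
Round 5 — db-m crashes.
  db-m sheds 285 req/s to lb-2: 285 each.
    lb-2: 135+285 = 420 > 160
Round 6 — lb-2 crashes.
  lb-2 sheds 420 req/s: no online neighbours, lost.
No further crashes.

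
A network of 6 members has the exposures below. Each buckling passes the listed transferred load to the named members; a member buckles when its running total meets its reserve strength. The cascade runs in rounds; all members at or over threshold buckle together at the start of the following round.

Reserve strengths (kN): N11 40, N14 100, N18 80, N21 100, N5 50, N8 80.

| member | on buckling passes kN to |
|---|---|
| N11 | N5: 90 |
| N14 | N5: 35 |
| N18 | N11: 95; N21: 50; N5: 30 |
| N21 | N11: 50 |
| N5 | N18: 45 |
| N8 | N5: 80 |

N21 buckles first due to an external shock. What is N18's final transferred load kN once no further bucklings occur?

Round 1 — N21 buckles (initial).
  N11: +50 → 50 ≥ 40
Round 2 — N11 buckles.
  N5: +90 → 90 ≥ 50
Round 3 — N5 buckles.
  N18: +45 → 45 < 80
No further bucklings.

45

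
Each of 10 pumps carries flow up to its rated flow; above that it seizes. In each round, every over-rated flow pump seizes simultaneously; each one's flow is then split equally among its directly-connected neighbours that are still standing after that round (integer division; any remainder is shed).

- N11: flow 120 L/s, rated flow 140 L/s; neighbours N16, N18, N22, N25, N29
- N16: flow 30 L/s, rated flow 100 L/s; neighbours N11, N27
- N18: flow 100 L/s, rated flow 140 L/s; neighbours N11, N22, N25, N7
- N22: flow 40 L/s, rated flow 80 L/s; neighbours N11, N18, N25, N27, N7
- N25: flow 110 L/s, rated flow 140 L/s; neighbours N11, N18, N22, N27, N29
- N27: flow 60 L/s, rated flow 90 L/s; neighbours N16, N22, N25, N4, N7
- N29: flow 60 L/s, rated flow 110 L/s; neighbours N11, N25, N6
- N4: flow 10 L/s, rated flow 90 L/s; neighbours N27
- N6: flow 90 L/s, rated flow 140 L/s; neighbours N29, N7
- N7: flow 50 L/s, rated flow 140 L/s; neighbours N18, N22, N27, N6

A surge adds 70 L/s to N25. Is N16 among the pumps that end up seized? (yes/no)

Round 1 — N25 at 180 > 140. N25 seizes.
  N25 sheds 180 L/s to N11, N18, N22, N27, N29: 36 each.
    N11: 120+36 = 156 > 140
    N18: 100+36 = 136 ≤ 140
    N22: 40+36 = 76 ≤ 80
    N27: 60+36 = 96 > 90
    N29: 60+36 = 96 ≤ 110
Round 2 — N11, N27 seize.
  N11 sheds 156 L/s to N16, N18, N22, N29: 39 each.
    N16: 30+39 = 69 ≤ 100
    N18: 136+39 = 175 > 140
    N22: 76+39 = 115 > 80
    N29: 96+39 = 135 > 110
  N27 sheds 96 L/s to N16, N22, N4, N7: 24 each.
    N16: 69+24 = 93 ≤ 100
    N22: 115+24 = 139 > 80
    N4: 10+24 = 34 ≤ 90
    N7: 50+24 = 74 ≤ 140
Round 3 — N18, N22, N29 seize.
  N18 sheds 175 L/s to N7: 175 each.
    N7: 74+175 = 249 > 140
  N22 sheds 139 L/s to N7: 139 each.
    N7: 249+139 = 388 > 140
  N29 sheds 135 L/s to N6: 135 each.
    N6: 90+135 = 225 > 140
Round 4 — N6, N7 seize.
  N6 sheds 225 L/s: no online neighbours, lost.
  N7 sheds 388 L/s: no online neighbours, lost.
No further seizures.

no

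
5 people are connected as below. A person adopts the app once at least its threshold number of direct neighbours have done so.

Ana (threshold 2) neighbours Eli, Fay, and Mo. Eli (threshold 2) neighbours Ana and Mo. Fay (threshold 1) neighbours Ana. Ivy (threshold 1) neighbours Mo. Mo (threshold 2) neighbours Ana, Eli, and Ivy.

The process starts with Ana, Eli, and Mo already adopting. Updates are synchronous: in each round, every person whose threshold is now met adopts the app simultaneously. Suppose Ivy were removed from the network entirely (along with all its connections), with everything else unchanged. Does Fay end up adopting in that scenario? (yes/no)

With Ivy removed:
Round 1 — Ana, Eli, Mo adopt the app (initial).
Round 2 — checking thresholds:
  Fay: 1 of 1 neighbours ≥ 1, adopts the app.
Round 3 — no new adoptions; cascade stops.

yes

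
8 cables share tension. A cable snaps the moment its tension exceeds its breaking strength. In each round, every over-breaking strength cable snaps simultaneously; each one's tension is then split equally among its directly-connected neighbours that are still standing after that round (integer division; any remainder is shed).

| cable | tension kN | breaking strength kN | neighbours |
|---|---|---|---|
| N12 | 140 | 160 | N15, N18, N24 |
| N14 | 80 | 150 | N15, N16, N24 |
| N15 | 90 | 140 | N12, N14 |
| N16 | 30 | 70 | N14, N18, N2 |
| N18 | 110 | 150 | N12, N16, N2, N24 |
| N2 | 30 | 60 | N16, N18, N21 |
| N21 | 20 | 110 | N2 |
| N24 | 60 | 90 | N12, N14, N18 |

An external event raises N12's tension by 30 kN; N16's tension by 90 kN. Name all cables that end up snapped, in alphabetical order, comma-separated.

N12, N14, N15, N16, N18, N2, N24

Round 1 — N12 at 170 > 160; N16 at 120 > 70. N12, N16 snap.
  N12 sheds 170 kN to N15, N18, N24: 56 each (2 lost).
    N15: 90+56 = 146 > 140
    N18: 110+56 = 166 > 150
    N24: 60+56 = 116 > 90
  N16 sheds 120 kN to N14, N18, N2: 40 each.
    N14: 80+40 = 120 ≤ 150
    N18: 166+40 = 206 > 150
    N2: 30+40 = 70 > 60
Round 2 — N15, N18, N2, N24 snap.
  N15 sheds 146 kN to N14: 146 each.
    N14: 120+146 = 266 > 150
  N18 sheds 206 kN: no online neighbours, lost.
  N2 sheds 70 kN to N21: 70 each.
    N21: 20+70 = 90 ≤ 110
  N24 sheds 116 kN to N14: 116 each.
    N14: 266+116 = 382 > 150
Round 3 — N14 snaps.
  N14 sheds 382 kN: no online neighbours, lost.
No further breaks.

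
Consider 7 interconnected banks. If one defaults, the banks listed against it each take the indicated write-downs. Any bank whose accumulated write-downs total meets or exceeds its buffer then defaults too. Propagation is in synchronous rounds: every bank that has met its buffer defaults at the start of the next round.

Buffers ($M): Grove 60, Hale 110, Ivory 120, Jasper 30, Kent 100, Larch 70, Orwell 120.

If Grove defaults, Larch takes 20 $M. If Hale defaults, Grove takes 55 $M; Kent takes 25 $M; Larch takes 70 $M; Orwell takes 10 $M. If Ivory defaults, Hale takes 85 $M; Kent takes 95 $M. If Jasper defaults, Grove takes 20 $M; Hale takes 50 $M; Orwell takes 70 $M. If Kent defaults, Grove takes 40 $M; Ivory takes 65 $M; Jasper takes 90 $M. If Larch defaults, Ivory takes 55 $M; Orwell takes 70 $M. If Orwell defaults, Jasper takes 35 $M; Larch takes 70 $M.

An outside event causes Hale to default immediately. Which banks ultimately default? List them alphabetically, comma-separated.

Round 1 — Hale defaults (initial).
  Grove: +55 → 55 < 60
  Kent: +25 → 25 < 100
  Larch: +70 → 70 ≥ 70
  Orwell: +10 → 10 < 120
Round 2 — Larch defaults.
  Ivory: +55 → 55 < 120
  Orwell: +70 → 80 < 120
No further defaults.

Hale, Larch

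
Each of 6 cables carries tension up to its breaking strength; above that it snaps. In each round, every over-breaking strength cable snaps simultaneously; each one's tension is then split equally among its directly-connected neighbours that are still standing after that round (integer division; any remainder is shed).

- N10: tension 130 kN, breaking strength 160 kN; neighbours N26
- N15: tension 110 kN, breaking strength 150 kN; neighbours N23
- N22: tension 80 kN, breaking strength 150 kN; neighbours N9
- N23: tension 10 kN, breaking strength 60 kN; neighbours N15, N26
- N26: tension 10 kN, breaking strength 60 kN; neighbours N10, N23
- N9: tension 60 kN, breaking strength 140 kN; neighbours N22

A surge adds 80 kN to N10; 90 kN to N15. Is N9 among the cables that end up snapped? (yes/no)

Round 1 — N10 at 210 > 160; N15 at 200 > 150. N10, N15 snap.
  N10 sheds 210 kN to N26: 210 each.
    N26: 10+210 = 220 > 60
  N15 sheds 200 kN to N23: 200 each.
    N23: 10+200 = 210 > 60
Round 2 — N23, N26 snap.
  N23 sheds 210 kN: no online neighbours, lost.
  N26 sheds 220 kN: no online neighbours, lost.
No further breaks.

no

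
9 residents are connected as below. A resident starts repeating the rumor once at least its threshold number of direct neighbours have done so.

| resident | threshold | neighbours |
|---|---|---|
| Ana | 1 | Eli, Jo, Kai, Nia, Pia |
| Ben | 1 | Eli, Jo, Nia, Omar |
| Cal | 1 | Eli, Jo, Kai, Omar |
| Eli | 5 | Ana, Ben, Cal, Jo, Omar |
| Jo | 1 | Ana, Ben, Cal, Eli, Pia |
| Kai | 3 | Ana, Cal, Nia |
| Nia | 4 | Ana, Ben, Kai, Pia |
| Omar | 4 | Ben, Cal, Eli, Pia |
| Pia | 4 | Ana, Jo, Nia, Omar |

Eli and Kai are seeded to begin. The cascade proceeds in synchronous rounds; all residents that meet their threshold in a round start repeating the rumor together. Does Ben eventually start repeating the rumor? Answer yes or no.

yes

Round 1 — Eli, Kai start repeating the rumor (initial).
Round 2 — checking thresholds:
  Ana: 2 of 5 neighbours ≥ 1, starts repeating the rumor.
  Ben: 1 of 4 neighbours ≥ 1, starts repeating the rumor.
  Cal: 2 of 4 neighbours ≥ 1, starts repeating the rumor.
  Jo: 1 of 5 neighbours ≥ 1, starts repeating the rumor.
  Nia: 1 of 4 neighbours < 4, below threshold.
  Omar: 1 of 4 neighbours < 4, below threshold.
Round 3 — no new spreads; cascade stops.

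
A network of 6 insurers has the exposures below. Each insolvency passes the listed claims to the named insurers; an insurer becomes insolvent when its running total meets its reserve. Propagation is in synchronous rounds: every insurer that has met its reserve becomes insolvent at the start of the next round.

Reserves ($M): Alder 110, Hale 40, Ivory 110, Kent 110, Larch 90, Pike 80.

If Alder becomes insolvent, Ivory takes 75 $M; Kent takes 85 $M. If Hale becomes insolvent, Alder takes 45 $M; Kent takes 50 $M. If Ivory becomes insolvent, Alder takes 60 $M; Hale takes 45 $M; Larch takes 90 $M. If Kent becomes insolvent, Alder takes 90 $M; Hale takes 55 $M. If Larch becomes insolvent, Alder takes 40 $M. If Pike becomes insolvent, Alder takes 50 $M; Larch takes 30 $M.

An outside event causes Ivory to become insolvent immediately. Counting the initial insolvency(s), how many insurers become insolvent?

5

Round 1 — Ivory becomes insolvent (initial).
  Alder: +60 → 60 < 110
  Hale: +45 → 45 ≥ 40
  Larch: +90 → 90 ≥ 90
Round 2 — Hale, Larch become insolvent.
  Alder: +45+40 → 145 ≥ 110
  Kent: +50 → 50 < 110
Round 3 — Alder becomes insolvent.
  Kent: +85 → 135 ≥ 110
Round 4 — Kent becomes insolvent.
No further insolvencies.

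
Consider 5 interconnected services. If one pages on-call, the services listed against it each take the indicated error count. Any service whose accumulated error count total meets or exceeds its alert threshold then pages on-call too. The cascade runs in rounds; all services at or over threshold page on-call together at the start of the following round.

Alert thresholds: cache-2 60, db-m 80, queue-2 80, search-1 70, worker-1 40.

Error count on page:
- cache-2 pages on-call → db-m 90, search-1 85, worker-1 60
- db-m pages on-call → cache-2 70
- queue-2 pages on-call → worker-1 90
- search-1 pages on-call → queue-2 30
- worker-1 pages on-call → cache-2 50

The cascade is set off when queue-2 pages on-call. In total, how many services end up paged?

2

Round 1 — queue-2 pages on-call (initial).
  worker-1: +90 → 90 ≥ 40
Round 2 — worker-1 pages on-call.
  cache-2: +50 → 50 < 60
No further pages.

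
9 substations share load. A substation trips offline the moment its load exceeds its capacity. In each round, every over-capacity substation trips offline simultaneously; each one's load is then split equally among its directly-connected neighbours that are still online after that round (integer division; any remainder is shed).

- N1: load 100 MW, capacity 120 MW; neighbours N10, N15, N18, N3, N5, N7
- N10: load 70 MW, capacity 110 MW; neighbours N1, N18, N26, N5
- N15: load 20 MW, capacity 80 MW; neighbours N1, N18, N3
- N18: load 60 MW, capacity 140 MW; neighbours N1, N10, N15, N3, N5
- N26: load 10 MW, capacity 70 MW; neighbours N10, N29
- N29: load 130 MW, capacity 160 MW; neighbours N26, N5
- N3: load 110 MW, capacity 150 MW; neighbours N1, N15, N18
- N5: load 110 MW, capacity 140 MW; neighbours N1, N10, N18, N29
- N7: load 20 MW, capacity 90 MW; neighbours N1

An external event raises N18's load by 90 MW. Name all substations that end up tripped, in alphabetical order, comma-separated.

Round 1 — N18 at 150 > 140. N18 trips offline.
  N18 sheds 150 MW to N1, N10, N15, N3, N5: 30 each.
    N1: 100+30 = 130 > 120
    N10: 70+30 = 100 ≤ 110
    N15: 20+30 = 50 ≤ 80
    N3: 110+30 = 140 ≤ 150
    N5: 110+30 = 140 ≤ 140
Round 2 — N1 trips offline.
  N1 sheds 130 MW to N10, N15, N3, N5, N7: 26 each.
    N10: 100+26 = 126 > 110
    N15: 50+26 = 76 ≤ 80
    N3: 140+26 = 166 > 150
    N5: 140+26 = 166 > 140
    N7: 20+26 = 46 ≤ 90
Round 3 — N10, N3, N5 trip offline.
  N10 sheds 126 MW to N26: 126 each.
    N26: 10+126 = 136 > 70
  N3 sheds 166 MW to N15: 166 each.
    N15: 76+166 = 242 > 80
  N5 sheds 166 MW to N29: 166 each.
    N29: 130+166 = 296 > 160
Round 4 — N15, N26, N29 trip offline.
  N15 sheds 242 MW: no online neighbours, lost.
  N26 sheds 136 MW: no online neighbours, lost.
  N29 sheds 296 MW: no online neighbours, lost.
No further trips.

N1, N10, N15, N18, N26, N29, N3, N5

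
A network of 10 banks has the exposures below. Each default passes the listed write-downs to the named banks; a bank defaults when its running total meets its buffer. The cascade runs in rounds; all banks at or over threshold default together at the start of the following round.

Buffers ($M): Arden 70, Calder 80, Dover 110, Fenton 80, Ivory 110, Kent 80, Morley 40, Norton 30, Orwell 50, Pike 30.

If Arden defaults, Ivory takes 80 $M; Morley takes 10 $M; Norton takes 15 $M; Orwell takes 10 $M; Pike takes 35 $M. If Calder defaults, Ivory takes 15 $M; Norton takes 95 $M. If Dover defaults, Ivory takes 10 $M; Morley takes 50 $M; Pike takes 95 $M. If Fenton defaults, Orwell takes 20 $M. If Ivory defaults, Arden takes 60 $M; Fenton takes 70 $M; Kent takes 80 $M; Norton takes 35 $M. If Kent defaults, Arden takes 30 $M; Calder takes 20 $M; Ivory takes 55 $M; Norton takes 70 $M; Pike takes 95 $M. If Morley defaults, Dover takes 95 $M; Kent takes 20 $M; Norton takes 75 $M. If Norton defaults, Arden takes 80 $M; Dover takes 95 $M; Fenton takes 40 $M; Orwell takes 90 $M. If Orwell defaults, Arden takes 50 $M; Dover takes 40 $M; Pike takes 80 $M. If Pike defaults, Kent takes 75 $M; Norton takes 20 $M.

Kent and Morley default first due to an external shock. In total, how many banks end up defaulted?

Round 1 — Kent, Morley default (initial).
  Arden: +30 → 30 < 70
  Calder: +20 → 20 < 80
  Dover: +95 → 95 < 110
  Ivory: +55 → 55 < 110
  Norton: +70+75 → 145 ≥ 30
  Pike: +95 → 95 ≥ 30
Round 2 — Norton, Pike default.
  Arden: +80 → 110 ≥ 70
  Dover: +95 → 190 ≥ 110
  Fenton: +40 → 40 < 80
  Orwell: +90 → 90 ≥ 50
Round 3 — Arden, Dover, Orwell default.
  Ivory: +80+10 → 145 ≥ 110
Round 4 — Ivory defaults.
  Fenton: +70 → 110 ≥ 80
Round 5 — Fenton defaults.
No further defaults.

9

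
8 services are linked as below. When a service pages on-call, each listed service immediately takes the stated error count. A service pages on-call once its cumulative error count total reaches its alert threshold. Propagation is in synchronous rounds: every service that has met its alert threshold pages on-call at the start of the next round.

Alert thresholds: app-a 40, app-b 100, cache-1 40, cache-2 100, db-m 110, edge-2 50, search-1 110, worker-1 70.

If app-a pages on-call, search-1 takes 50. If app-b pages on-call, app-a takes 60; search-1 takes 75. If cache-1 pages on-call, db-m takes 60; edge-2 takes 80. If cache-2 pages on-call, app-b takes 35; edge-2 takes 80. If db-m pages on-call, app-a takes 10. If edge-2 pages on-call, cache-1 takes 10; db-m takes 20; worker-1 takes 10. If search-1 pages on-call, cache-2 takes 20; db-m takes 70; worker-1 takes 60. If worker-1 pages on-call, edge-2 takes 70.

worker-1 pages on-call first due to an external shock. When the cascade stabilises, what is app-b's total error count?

Round 1 — worker-1 pages on-call (initial).
  edge-2: +70 → 70 ≥ 50
Round 2 — edge-2 pages on-call.
  cache-1: +10 → 10 < 40
  db-m: +20 → 20 < 110
No further pages.

0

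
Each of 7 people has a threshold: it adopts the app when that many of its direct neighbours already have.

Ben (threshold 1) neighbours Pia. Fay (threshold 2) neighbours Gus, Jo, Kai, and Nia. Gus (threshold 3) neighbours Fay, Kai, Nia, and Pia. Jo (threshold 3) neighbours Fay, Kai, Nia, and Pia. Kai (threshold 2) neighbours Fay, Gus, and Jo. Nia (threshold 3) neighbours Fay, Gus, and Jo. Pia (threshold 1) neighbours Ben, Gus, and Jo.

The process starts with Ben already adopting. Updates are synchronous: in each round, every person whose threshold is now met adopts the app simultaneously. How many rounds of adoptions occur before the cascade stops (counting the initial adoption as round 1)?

Round 1 — Ben adopts the app (initial).
Round 2 — checking thresholds:
  Pia: 1 of 3 neighbours ≥ 1, adopts the app.
Round 3 — no new adoptions; cascade stops.

2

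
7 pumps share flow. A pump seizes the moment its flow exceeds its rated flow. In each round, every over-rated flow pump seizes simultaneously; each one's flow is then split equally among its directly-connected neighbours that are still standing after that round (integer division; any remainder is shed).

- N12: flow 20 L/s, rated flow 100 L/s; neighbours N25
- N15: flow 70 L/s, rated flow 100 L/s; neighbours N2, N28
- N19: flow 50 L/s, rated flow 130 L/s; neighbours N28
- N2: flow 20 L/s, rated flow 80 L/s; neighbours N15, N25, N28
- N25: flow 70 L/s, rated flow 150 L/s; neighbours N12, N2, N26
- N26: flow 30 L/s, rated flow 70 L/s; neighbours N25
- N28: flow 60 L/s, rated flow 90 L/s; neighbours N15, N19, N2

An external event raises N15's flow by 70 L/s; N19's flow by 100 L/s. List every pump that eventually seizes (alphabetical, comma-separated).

Round 1 — N15 at 140 > 100; N19 at 150 > 130. N15, N19 seize.
  N15 sheds 140 L/s to N2, N28: 70 each.
    N2: 20+70 = 90 > 80
    N28: 60+70 = 130 > 90
  N19 sheds 150 L/s to N28: 150 each.
    N28: 130+150 = 280 > 90
Round 2 — N2, N28 seize.
  N2 sheds 90 L/s to N25: 90 each.
    N25: 70+90 = 160 > 150
  N28 sheds 280 L/s: no online neighbours, lost.
Round 3 — N25 seizes.
  N25 sheds 160 L/s to N12, N26: 80 each.
    N12: 20+80 = 100 ≤ 100
    N26: 30+80 = 110 > 70
Round 4 — N26 seizes.
  N26 sheds 110 L/s: no online neighbours, lost.
No further seizures.

N15, N19, N2, N25, N26, N28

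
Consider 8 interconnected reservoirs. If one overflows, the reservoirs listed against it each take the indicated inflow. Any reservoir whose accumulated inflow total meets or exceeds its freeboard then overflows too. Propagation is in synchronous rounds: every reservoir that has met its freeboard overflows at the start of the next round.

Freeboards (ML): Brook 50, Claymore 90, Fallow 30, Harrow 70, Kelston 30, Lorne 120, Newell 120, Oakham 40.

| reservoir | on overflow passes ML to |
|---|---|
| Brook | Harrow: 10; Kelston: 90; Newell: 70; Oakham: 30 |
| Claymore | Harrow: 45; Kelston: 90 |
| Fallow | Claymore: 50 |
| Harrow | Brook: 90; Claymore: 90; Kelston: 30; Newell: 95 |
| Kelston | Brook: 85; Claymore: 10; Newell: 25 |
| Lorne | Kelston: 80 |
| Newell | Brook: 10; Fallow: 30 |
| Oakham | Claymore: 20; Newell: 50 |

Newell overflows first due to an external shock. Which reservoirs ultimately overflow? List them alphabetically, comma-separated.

Fallow, Newell

Round 1 — Newell overflows (initial).
  Brook: +10 → 10 < 50
  Fallow: +30 → 30 ≥ 30
Round 2 — Fallow overflows.
  Claymore: +50 → 50 < 90
No further overflows.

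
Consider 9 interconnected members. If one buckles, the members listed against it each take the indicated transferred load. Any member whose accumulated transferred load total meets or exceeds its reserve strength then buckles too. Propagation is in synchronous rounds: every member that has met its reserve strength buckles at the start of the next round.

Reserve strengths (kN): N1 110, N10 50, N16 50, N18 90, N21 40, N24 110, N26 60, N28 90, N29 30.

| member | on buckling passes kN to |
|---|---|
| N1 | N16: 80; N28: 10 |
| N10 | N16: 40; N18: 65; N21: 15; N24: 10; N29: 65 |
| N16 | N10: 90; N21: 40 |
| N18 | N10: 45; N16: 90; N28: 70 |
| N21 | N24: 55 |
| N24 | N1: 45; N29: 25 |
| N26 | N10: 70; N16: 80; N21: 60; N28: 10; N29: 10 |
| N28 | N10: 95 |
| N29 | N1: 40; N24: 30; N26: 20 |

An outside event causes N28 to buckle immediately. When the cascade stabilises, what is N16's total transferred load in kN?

Round 1 — N28 buckles (initial).
  N10: +95 → 95 ≥ 50
Round 2 — N10 buckles.
  N16: +40 → 40 < 50
  N18: +65 → 65 < 90
  N21: +15 → 15 < 40
  N24: +10 → 10 < 110
  N29: +65 → 65 ≥ 30
Round 3 — N29 buckles.
  N1: +40 → 40 < 110
  N24: +30 → 40 < 110
  N26: +20 → 20 < 60
No further bucklings.

40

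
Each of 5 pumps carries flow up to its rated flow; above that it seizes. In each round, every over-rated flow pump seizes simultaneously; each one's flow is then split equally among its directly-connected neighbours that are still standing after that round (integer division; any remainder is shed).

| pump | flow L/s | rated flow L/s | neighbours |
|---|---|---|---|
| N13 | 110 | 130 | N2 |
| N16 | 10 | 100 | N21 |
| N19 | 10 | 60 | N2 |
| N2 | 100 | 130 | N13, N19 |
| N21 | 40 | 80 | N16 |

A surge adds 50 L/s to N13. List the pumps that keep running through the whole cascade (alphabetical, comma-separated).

Round 1 — N13 at 160 > 130. N13 seizes.
  N13 sheds 160 L/s to N2: 160 each.
    N2: 100+160 = 260 > 130
Round 2 — N2 seizes.
  N2 sheds 260 L/s to N19: 260 each.
    N19: 10+260 = 270 > 60
Round 3 — N19 seizes.
  N19 sheds 270 L/s: no online neighbours, lost.
No further seizures.

N16, N21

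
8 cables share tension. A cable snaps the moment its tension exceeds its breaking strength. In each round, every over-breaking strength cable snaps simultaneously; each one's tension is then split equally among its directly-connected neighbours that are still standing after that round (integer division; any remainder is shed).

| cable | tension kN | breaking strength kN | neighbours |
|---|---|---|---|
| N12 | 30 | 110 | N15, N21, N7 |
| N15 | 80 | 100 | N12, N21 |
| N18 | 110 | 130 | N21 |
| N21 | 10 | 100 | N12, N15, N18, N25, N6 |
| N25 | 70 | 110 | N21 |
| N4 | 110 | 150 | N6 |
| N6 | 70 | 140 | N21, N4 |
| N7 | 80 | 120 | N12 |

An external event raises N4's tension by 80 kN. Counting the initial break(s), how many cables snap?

Round 1 — N4 at 190 > 150. N4 snaps.
  N4 sheds 190 kN to N6: 190 each.
    N6: 70+190 = 260 > 140
Round 2 — N6 snaps.
  N6 sheds 260 kN to N21: 260 each.
    N21: 10+260 = 270 > 100
Round 3 — N21 snaps.
  N21 sheds 270 kN to N12, N15, N18, N25: 67 each (2 lost).
    N12: 30+67 = 97 ≤ 110
    N15: 80+67 = 147 > 100
    N18: 110+67 = 177 > 130
    N25: 70+67 = 137 > 110
Round 4 — N15, N18, N25 snap.
  N15 sheds 147 kN to N12: 147 each.
    N12: 97+147 = 244 > 110
  N18 sheds 177 kN: no online neighbours, lost.
  N25 sheds 137 kN: no online neighbours, lost.
Round 5 — N12 snaps.
  N12 sheds 244 kN to N7: 244 each.
    N7: 80+244 = 324 > 120
Round 6 — N7 snaps.
  N7 sheds 324 kN: no online neighbours, lost.
No further breaks.

8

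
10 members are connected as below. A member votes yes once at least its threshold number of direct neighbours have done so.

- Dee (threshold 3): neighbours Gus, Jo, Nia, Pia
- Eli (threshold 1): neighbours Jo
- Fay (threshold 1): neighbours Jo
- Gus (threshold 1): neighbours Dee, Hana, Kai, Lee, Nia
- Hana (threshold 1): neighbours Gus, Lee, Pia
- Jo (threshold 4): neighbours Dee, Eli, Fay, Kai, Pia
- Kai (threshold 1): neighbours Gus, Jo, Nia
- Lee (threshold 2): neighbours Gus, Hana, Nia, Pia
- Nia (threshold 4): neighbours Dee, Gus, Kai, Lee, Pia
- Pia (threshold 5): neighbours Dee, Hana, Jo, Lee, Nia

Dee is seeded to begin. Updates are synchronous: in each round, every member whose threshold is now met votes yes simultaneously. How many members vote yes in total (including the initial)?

6

Round 1 — Dee votes yes (initial).
Round 2 — checking thresholds:
  Gus: 1 of 5 neighbours ≥ 1, votes yes.
  Jo: 1 of 5 neighbours < 4, not yet.
  Nia: 1 of 5 neighbours < 4, not yet.
  Pia: 1 of 5 neighbours < 5, not yet.
Round 3 — checking thresholds:
  Hana: 1 of 3 neighbours ≥ 1, votes yes.
  Jo: 1 of 5 neighbours < 4, not yet.
  Kai: 1 of 3 neighbours ≥ 1, votes yes.
  Lee: 1 of 4 neighbours < 2, not yet.
  Nia: 2 of 5 neighbours < 4, not yet.
  Pia: 1 of 5 neighbours < 5, not yet.
Round 4 — checking thresholds:
  Jo: 2 of 5 neighbours < 4, not yet.
  Lee: 2 of 4 neighbours ≥ 2, votes yes.
  Nia: 3 of 5 neighbours < 4, not yet.
  Pia: 2 of 5 neighbours < 5, not yet.
Round 5 — checking thresholds:
  Jo: 2 of 5 neighbours < 4, not yet.
  Nia: 4 of 5 neighbours ≥ 4, votes yes.
  Pia: 3 of 5 neighbours < 5, not yet.
Round 6 — no new yes votes; cascade stops.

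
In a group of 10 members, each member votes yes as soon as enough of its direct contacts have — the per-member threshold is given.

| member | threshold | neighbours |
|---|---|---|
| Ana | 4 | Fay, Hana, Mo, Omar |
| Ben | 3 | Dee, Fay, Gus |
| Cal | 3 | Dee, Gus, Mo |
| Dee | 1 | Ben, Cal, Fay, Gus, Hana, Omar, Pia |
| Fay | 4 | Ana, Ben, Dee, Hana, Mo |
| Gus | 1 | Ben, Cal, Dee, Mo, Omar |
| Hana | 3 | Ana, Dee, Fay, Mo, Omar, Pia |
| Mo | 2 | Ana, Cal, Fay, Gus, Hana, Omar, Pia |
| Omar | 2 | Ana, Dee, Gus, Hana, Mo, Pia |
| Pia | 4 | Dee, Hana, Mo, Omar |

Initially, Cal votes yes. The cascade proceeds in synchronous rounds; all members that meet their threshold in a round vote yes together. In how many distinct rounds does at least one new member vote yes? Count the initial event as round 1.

5

Round 1 — Cal votes yes (initial).
Round 2 — checking thresholds:
  Dee: 1 of 7 neighbours ≥ 1, votes yes.
  Gus: 1 of 5 neighbours ≥ 1, votes yes.
  Mo: 1 of 7 neighbours < 2, holds.
Round 3 — checking thresholds:
  Ben: 2 of 3 neighbours < 3, holds.
  Fay: 1 of 5 neighbours < 4, holds.
  Hana: 1 of 6 neighbours < 3, holds.
  Mo: 2 of 7 neighbours ≥ 2, votes yes.
  Omar: 2 of 6 neighbours ≥ 2, votes yes.
  Pia: 1 of 4 neighbours < 4, holds.
Round 4 — checking thresholds:
  Ana: 2 of 4 neighbours < 4, holds.
  Ben: 2 of 3 neighbours < 3, holds.
  Fay: 2 of 5 neighbours < 4, holds.
  Hana: 3 of 6 neighbours ≥ 3, votes yes.
  Pia: 3 of 4 neighbours < 4, holds.
Round 5 — checking thresholds:
  Ana: 3 of 4 neighbours < 4, holds.
  Ben: 2 of 3 neighbours < 3, holds.
  Fay: 3 of 5 neighbours < 4, holds.
  Pia: 4 of 4 neighbours ≥ 4, votes yes.
Round 6 — no new yes votes; cascade stops.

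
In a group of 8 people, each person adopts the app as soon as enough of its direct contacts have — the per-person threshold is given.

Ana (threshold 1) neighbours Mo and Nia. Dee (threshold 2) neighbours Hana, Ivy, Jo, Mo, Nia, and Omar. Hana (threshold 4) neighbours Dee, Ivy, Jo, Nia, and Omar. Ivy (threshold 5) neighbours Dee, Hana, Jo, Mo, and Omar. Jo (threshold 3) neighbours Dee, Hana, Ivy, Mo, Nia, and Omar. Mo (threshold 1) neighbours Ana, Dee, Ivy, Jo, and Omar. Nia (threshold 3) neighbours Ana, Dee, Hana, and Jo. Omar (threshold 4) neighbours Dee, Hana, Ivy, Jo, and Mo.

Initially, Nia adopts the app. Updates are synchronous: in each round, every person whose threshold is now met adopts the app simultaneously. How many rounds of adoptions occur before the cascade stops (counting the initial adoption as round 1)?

5

Round 1 — Nia adopts the app (initial).
Round 2 — checking thresholds:
  Ana: 1 of 2 neighbours ≥ 1, adopts the app.
  Dee: 1 of 6 neighbours < 2, not yet.
  Hana: 1 of 5 neighbours < 4, not yet.
  Jo: 1 of 6 neighbours < 3, not yet.
Round 3 — checking thresholds:
  Dee: 1 of 6 neighbours < 2, not yet.
  Hana: 1 of 5 neighbours < 4, not yet.
  Jo: 1 of 6 neighbours < 3, not yet.
  Mo: 1 of 5 neighbours ≥ 1, adopts the app.
Round 4 — checking thresholds:
  Dee: 2 of 6 neighbours ≥ 2, adopts the app.
  Hana: 1 of 5 neighbours < 4, not yet.
  Ivy: 1 of 5 neighbours < 5, not yet.
  Jo: 2 of 6 neighbours < 3, not yet.
  Omar: 1 of 5 neighbours < 4, not yet.
Round 5 — checking thresholds:
  Hana: 2 of 5 neighbours < 4, not yet.
  Ivy: 2 of 5 neighbours < 5, not yet.
  Jo: 3 of 6 neighbours ≥ 3, adopts the app.
  Omar: 2 of 5 neighbours < 4, not yet.
Round 6 — no new adoptions; cascade stops.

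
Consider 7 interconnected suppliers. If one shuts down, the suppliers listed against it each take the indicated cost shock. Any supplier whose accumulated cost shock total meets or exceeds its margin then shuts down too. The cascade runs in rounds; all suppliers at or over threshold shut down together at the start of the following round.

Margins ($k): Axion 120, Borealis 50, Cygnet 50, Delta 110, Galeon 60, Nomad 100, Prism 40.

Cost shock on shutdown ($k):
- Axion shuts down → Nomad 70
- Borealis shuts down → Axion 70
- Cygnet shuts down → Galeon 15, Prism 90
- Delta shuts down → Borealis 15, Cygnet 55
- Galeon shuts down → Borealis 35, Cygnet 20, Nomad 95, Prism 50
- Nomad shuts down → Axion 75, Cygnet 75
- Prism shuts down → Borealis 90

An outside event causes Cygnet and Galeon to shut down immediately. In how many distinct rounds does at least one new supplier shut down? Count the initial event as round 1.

3

Round 1 — Cygnet, Galeon shut down (initial).
  Borealis: +35 → 35 < 50
  Nomad: +95 → 95 < 100
  Prism: +90+50 → 140 ≥ 40
Round 2 — Prism shuts down.
  Borealis: +90 → 125 ≥ 50
Round 3 — Borealis shuts down.
  Axion: +70 → 70 < 120
No further shutdowns.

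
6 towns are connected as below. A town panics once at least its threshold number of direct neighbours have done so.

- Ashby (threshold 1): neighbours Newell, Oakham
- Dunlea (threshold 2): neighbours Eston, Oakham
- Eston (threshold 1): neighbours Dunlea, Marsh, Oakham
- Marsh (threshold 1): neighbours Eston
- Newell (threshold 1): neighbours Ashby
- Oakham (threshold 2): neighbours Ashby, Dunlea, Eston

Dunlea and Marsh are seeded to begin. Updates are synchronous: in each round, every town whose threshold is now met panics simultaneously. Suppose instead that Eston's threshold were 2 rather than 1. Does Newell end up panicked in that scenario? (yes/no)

yes

With Eston's threshold at 2:
Round 1 — Dunlea, Marsh panic (initial).
Round 2 — checking thresholds:
  Eston: 2 of 3 neighbours ≥ 2, panics.
  Oakham: 1 of 3 neighbours < 2, not yet.
Round 3 — checking thresholds:
  Oakham: 2 of 3 neighbours ≥ 2, panics.
Round 4 — checking thresholds:
  Ashby: 1 of 2 neighbours ≥ 1, panics.
Round 5 — checking thresholds:
  Newell: 1 of 1 neighbours ≥ 1, panics.
Round 6 — no new panics; cascade stops.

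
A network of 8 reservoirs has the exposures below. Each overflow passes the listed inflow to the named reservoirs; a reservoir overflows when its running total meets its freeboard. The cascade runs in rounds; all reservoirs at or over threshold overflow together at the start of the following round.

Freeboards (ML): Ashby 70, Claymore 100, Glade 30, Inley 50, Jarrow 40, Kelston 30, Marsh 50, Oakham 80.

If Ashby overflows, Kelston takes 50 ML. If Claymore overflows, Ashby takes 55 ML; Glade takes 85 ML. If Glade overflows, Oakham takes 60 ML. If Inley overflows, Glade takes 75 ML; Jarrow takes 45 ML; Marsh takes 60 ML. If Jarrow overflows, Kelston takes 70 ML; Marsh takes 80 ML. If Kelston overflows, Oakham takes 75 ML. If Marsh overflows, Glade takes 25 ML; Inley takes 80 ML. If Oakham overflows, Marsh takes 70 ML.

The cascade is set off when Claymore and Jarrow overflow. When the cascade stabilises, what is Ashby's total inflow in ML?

55

Round 1 — Claymore, Jarrow overflow (initial).
  Ashby: +55 → 55 < 70
  Glade: +85 → 85 ≥ 30
  Kelston: +70 → 70 ≥ 30
  Marsh: +80 → 80 ≥ 50
Round 2 — Glade, Kelston, Marsh overflow.
  Inley: +80 → 80 ≥ 50
  Oakham: +60+75 → 135 ≥ 80
Round 3 — Inley, Oakham overflow.
No further overflows.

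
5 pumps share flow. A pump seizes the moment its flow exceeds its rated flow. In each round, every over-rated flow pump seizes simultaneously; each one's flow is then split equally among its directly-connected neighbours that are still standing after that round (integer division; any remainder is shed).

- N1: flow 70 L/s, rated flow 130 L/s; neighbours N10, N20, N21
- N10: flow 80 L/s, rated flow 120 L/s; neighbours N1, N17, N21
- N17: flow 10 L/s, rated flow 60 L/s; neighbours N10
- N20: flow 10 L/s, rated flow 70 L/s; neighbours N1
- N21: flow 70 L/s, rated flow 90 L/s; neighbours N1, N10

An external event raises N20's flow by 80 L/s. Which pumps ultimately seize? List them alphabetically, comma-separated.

N1, N10, N17, N20, N21

Round 1 — N20 at 90 > 70. N20 seizes.
  N20 sheds 90 L/s to N1: 90 each.
    N1: 70+90 = 160 > 130
Round 2 — N1 seizes.
  N1 sheds 160 L/s to N10, N21: 80 each.
    N10: 80+80 = 160 > 120
    N21: 70+80 = 150 > 90
Round 3 — N10, N21 seize.
  N10 sheds 160 L/s to N17: 160 each.
    N17: 10+160 = 170 > 60
  N21 sheds 150 L/s: no online neighbours, lost.
Round 4 — N17 seizes.
  N17 sheds 170 L/s: no online neighbours, lost.
No further seizures.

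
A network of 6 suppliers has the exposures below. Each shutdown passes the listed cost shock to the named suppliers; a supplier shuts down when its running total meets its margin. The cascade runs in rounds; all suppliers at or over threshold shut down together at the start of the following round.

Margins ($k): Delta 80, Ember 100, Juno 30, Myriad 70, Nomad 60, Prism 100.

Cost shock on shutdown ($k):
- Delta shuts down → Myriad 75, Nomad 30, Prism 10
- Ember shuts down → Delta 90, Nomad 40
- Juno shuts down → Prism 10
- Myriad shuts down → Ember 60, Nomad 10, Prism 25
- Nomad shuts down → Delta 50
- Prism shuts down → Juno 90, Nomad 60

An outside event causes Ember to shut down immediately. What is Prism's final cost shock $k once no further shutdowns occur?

35

Round 1 — Ember shuts down (initial).
  Delta: +90 → 90 ≥ 80
  Nomad: +40 → 40 < 60
Round 2 — Delta shuts down.
  Myriad: +75 → 75 ≥ 70
  Nomad: +30 → 70 ≥ 60
  Prism: +10 → 10 < 100
Round 3 — Myriad, Nomad shut down.
  Prism: +25 → 35 < 100
No further shutdowns.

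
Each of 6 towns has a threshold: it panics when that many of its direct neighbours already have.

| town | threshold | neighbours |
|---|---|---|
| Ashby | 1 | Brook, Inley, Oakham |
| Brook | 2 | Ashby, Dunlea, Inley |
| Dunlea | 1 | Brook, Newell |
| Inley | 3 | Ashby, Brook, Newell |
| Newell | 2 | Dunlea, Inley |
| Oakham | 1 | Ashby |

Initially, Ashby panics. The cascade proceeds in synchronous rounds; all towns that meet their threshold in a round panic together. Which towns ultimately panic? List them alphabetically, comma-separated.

Ashby, Oakham

Round 1 — Ashby panics (initial).
Round 2 — checking thresholds:
  Brook: 1 of 3 neighbours < 2, below threshold.
  Inley: 1 of 3 neighbours < 3, below threshold.
  Oakham: 1 of 1 neighbours ≥ 1, panics.
Round 3 — no new panics; cascade stops.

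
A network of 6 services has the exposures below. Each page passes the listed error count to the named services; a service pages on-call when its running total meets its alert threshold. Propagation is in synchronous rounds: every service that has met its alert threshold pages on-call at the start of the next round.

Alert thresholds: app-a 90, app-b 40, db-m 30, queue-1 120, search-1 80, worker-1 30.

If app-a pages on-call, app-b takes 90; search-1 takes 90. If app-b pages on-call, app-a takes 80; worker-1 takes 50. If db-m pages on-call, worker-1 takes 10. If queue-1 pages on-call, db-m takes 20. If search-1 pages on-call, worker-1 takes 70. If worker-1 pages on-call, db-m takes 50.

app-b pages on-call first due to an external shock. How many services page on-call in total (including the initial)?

3

Round 1 — app-b pages on-call (initial).
  app-a: +80 → 80 < 90
  worker-1: +50 → 50 ≥ 30
Round 2 — worker-1 pages on-call.
  db-m: +50 → 50 ≥ 30
Round 3 — db-m pages on-call.
No further pages.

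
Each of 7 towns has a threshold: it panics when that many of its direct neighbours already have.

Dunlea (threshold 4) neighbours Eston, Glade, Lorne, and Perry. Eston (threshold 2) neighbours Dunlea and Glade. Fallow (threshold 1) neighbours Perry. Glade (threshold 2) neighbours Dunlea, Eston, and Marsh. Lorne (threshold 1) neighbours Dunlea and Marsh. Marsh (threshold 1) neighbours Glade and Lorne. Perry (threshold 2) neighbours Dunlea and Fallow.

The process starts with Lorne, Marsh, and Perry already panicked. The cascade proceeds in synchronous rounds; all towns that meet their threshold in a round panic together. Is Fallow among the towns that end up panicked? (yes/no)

Round 1 — Lorne, Marsh, Perry panic (initial).
Round 2 — checking thresholds:
  Dunlea: 2 of 4 neighbours < 4, not yet.
  Fallow: 1 of 1 neighbours ≥ 1, panics.
  Glade: 1 of 3 neighbours < 2, not yet.
Round 3 — no new panics; cascade stops.

yes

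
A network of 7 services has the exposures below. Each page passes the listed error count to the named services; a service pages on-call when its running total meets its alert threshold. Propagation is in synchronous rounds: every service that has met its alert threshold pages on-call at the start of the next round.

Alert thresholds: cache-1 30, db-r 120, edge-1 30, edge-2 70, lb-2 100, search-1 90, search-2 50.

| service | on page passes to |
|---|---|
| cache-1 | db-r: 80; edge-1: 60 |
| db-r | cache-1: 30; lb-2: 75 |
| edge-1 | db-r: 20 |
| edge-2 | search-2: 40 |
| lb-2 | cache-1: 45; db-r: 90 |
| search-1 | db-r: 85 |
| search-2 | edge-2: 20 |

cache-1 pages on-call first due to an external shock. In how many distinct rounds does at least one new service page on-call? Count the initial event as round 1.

2

Round 1 — cache-1 pages on-call (initial).
  db-r: +80 → 80 < 120
  edge-1: +60 → 60 ≥ 30
Round 2 — edge-1 pages on-call.
  db-r: +20 → 100 < 120
No further pages.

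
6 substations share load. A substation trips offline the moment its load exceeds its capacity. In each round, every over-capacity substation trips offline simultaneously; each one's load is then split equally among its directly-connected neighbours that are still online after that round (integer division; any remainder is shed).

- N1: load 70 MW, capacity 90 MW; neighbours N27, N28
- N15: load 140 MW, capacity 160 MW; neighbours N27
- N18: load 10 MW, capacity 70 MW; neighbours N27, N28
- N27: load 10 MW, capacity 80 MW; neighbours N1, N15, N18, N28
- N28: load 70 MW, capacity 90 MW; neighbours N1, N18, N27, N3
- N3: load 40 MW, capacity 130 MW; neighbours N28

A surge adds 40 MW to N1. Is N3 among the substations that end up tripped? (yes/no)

no

Round 1 — N1 at 110 > 90. N1 trips offline.
  N1 sheds 110 MW to N27, N28: 55 each.
    N27: 10+55 = 65 ≤ 80
    N28: 70+55 = 125 > 90
Round 2 — N28 trips offline.
  N28 sheds 125 MW to N18, N27, N3: 41 each (2 lost).
    N18: 10+41 = 51 ≤ 70
    N27: 65+41 = 106 > 80
    N3: 40+41 = 81 ≤ 130
Round 3 — N27 trips offline.
  N27 sheds 106 MW to N15, N18: 53 each.
    N15: 140+53 = 193 > 160
    N18: 51+53 = 104 > 70
Round 4 — N15, N18 trip offline.
  N15 sheds 193 MW: no online neighbours, lost.
  N18 sheds 104 MW: no online neighbours, lost.
No further trips.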